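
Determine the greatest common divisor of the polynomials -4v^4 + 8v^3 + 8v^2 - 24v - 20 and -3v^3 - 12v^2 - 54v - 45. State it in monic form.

Repeated division with remainder:
  -4v^4 + 8v^3 + 8v^2 - 24v - 20 = ((4/3)v - 8)(-3v^3 - 12v^2 - 54v - 45) + (-16v^2 - 396v - 380)
  -3v^3 - 12v^2 - 54v - 45 = ((3/16)v - 249/64)(-16v^2 - 396v - 380) + (-(24375/16)v - 24375/16)
  -16v^2 - 396v - 380 = ((256/24375)v + 1216/4875)(-(24375/16)v - 24375/16) + (0)
Last nonzero remainder: -(24375/16)v - 24375/16. Dividing through by -24375/16 gives the monic gcd v + 1.

v + 1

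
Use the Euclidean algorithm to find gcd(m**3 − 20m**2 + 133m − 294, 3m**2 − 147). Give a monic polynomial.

Repeated division with remainder:
  m**3 − 20m**2 + 133m − 294 = ((1/3)m − 20/3)(3m**2 − 147) + (182m − 1274)
  3m**2 − 147 = ((3/182)m + 3/26)(182m − 1274) + (0)
Last nonzero remainder: 182m − 1274. Dividing through by 182 gives the monic gcd m − 7.

m − 7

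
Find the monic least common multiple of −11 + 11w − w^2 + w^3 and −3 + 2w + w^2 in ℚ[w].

Repeated division with remainder:
  w^3 − w^2 + 11w − 11 = (w − 3)(w^2 + 2w − 3) + (20w − 20)
  w^2 + 2w − 3 = ((1/20)w + 3/20)(20w − 20) + (0)
Last nonzero remainder: 20w − 20. Dividing through by 20 gives the monic gcd w − 1.
Then lcm(f, g) = f·g / gcd(f, g); expanding and making the result monic gives the answer.

−33 + 22w + 8w^2 + 2w^3 + w^4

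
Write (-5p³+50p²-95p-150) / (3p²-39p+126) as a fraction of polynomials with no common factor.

(-5p²+20p+25)/(3p-21)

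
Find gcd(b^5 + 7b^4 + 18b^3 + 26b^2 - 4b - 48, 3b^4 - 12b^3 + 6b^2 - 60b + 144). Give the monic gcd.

b^2 + 2b + 6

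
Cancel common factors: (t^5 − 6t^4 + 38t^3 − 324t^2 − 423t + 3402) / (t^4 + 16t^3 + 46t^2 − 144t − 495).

By polynomial division,
  t^5 − 6t^4 + 38t^3 − 324t^2 − 423t + 3402 = (t − 22)(t^4 + 16t^3 + 46t^2 − 144t − 495) + (344t^3 + 832t^2 − 3096t − 7488)
  t^4 + 16t^3 + 46t^2 − 144t − 495 = ((1/344)t + 73/1849)(344t^3 + 832t^2 − 3096t − 7488) + ((40959/1849)t^2 − 368631/1849)
  344t^3 + 832t^2 − 3096t − 7488 = ((636056/40959)t + 1538368/40959)((40959/1849)t^2 − 368631/1849) + (0)
Last nonzero remainder: (40959/1849)t^2 − 368631/1849. Dividing through by 40959/1849 gives the monic gcd t^2 − 9.
Cancel t^2 − 9 from numerator and denominator to get the reduced form.

(t^3 − 6t^2 + 47t − 378)/(t^2 + 16t + 55)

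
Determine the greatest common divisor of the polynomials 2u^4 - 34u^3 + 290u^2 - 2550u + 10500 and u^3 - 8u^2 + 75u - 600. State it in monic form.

u^2 + 75

Euclidean algorithm in ℚ[u]:
  2u^4 - 34u^3 + 290u^2 - 2550u + 10500 = (2u - 18)(u^3 - 8u^2 + 75u - 600) + (-4u^2 - 300)
  u^3 - 8u^2 + 75u - 600 = (-(1/4)u + 2)(-4u^2 - 300) + (0)
Last nonzero remainder: -4u^2 - 300. Dividing through by -4 gives the monic gcd u^2 + 75.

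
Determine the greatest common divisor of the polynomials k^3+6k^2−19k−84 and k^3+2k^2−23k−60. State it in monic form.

Euclidean algorithm in ℚ[k]:
  k^3+6k^2−19k−84 = (k^3+2k^2−23k−60) + (4k^2+4k−24)
  k^3+2k^2−23k−60 = ((1/4)k+1/4)(4k^2+4k−24) + (−18k−54)
  4k^2+4k−24 = (−(2/9)k+4/9)(−18k−54) + (0)
Last nonzero remainder: −18k−54. Dividing through by −18 gives the monic gcd k+3.

k+3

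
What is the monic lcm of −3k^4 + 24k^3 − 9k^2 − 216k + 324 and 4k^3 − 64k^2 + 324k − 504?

Apply the Euclidean algorithm:
  −3k^4 + 24k^3 − 9k^2 − 216k + 324 = (−(3/4)k − 6)(4k^3 − 64k^2 + 324k − 504) + (−150k^2 + 1350k − 2700)
  4k^3 − 64k^2 + 324k − 504 = (−(2/75)k + 14/75)(−150k^2 + 1350k − 2700) + (0)
Last nonzero remainder: −150k^2 + 1350k − 2700. Dividing through by −150 gives the monic gcd k^2 − 9k + 18.
Then lcm(f, g) = f·g / gcd(f, g); expanding and making the result monic gives the answer.

k^5 − 15k^4 + 59k^3 + 51k^2 − 612k + 756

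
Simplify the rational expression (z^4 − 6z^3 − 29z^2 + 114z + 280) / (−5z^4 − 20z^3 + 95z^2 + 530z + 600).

(−z + 7)/(5z + 15)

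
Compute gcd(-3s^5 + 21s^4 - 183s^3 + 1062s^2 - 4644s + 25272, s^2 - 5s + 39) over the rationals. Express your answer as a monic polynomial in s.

s^2 - 5s + 39

Euclidean algorithm in ℚ[s]:
  -3s^5 + 21s^4 - 183s^3 + 1062s^2 - 4644s + 25272 = (-3s^3 + 6s^2 - 36s + 648)(s^2 - 5s + 39) + (0)
The last nonzero remainder s^2 - 5s + 39 is already monic.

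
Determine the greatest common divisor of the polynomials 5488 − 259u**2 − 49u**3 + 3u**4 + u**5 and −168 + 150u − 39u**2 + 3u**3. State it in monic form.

28 − 11u + u**2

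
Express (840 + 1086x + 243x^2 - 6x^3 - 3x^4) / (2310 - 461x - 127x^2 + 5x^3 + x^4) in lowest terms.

By polynomial division,
  -3x^4 - 6x^3 + 243x^2 + 1086x + 840 = (-3)(x^4 + 5x^3 - 127x^2 - 461x + 2310) + (9x^3 - 138x^2 - 297x + 7770)
  x^4 + 5x^3 - 127x^2 - 461x + 2310 = ((1/9)x + 61/27)(9x^3 - 138x^2 - 297x + 7770) + ((1960/9)x^2 - (1960/3)x - 137200/9)
  9x^3 - 138x^2 - 297x + 7770 = ((81/1960)x - 999/1960)((1960/9)x^2 - (1960/3)x - 137200/9) + (0)
Last nonzero remainder: (1960/9)x^2 - (1960/3)x - 137200/9. Dividing through by 1960/9 gives the monic gcd x^2 - 3x - 70.
Cancel x^2 - 3x - 70 from numerator and denominator to get the reduced form.

(-12 - 15x - 3x^2)/(-33 + 8x + x^2)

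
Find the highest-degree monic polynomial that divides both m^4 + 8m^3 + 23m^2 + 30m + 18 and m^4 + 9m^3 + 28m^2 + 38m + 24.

m^3 + 5m^2 + 8m + 6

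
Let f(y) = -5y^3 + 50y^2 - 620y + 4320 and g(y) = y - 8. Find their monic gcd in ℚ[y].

Euclidean algorithm in ℚ[y]:
  -5y^3 + 50y^2 - 620y + 4320 = (-5y^2 + 10y - 540)(y - 8) + (0)
The last nonzero remainder y - 8 is already monic.

y - 8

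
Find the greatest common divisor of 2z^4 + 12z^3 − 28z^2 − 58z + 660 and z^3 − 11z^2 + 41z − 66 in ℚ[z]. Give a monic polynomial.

z^2 − 5z + 11

Euclidean algorithm in ℚ[z]:
  2z^4 + 12z^3 − 28z^2 − 58z + 660 = (2z + 34)(z^3 − 11z^2 + 41z − 66) + (264z^2 − 1320z + 2904)
  z^3 − 11z^2 + 41z − 66 = ((1/264)z − 1/44)(264z^2 − 1320z + 2904) + (0)
Last nonzero remainder: 264z^2 − 1320z + 2904. Dividing through by 264 gives the monic gcd z^2 − 5z + 11.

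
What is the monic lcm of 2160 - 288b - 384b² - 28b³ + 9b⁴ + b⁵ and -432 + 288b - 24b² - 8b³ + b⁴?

By polynomial division,
  b⁵ + 9b⁴ - 28b³ - 384b² - 288b + 2160 = (b + 17)(b⁴ - 8b³ - 24b² + 288b - 432) + (132b³ - 264b² - 4752b + 9504)
  b⁴ - 8b³ - 24b² + 288b - 432 = ((1/132)b - 1/22)(132b³ - 264b² - 4752b + 9504) + (0)
Last nonzero remainder: 132b³ - 264b² - 4752b + 9504. Dividing through by 132 gives the monic gcd b³ - 2b² - 36b + 72.
Then lcm(f, g) = f·g / gcd(f, g); expanding and making the result monic gives the answer.

-12960 + 3888b + 2016b² - 216b³ - 82b⁴ + 3b⁵ + b⁶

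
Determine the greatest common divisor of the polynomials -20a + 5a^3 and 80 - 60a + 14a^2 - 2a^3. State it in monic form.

-2 + a

Apply the Euclidean algorithm:
  5a^3 - 20a = (-5/2)(-2a^3 + 14a^2 - 60a + 80) + (35a^2 - 170a + 200)
  -2a^3 + 14a^2 - 60a + 80 = (-(2/35)a + 6/49)(35a^2 - 170a + 200) + (-(1360/49)a + 2720/49)
  35a^2 - 170a + 200 = (-(343/272)a + 245/68)(-(1360/49)a + 2720/49) + (0)
Last nonzero remainder: -(1360/49)a + 2720/49. Dividing through by -1360/49 gives the monic gcd a - 2.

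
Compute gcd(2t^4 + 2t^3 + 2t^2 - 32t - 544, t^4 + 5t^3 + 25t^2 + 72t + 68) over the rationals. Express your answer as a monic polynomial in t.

By polynomial division,
  2t^4 + 2t^3 + 2t^2 - 32t - 544 = (2)(t^4 + 5t^3 + 25t^2 + 72t + 68) + (-8t^3 - 48t^2 - 176t - 680)
  t^4 + 5t^3 + 25t^2 + 72t + 68 = (-(1/8)t + 1/8)(-8t^3 - 48t^2 - 176t - 680) + (9t^2 + 9t + 153)
  -8t^3 - 48t^2 - 176t - 680 = (-(8/9)t - 40/9)(9t^2 + 9t + 153) + (0)
Last nonzero remainder: 9t^2 + 9t + 153. Dividing through by 9 gives the monic gcd t^2 + t + 17.

t^2 + t + 17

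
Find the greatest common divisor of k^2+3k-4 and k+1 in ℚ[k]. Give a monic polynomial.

1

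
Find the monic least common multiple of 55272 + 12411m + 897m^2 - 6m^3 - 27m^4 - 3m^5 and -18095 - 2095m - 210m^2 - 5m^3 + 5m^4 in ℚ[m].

By polynomial division,
  -3m^5 - 27m^4 - 6m^3 + 897m^2 + 12411m + 55272 = (-(3/5)m - 6)(5m^4 - 5m^3 - 210m^2 - 2095m - 18095) + (-162m^3 - 1620m^2 - 11016m - 53298)
  5m^4 - 5m^3 - 210m^2 - 2095m - 18095 = (-(5/162)m + 55/162)(-162m^3 - 1620m^2 - 11016m - 53298) + (0)
Last nonzero remainder: -162m^3 - 1620m^2 - 11016m - 53298. Dividing through by -162 gives the monic gcd m^3 + 10m^2 + 68m + 329.
Then lcm(f, g) = f·g / gcd(f, g); expanding and making the result monic gives the answer.

202664 + 27083m - 848m^2 - 321m^3 - 97m^4 - 2m^5 + m^6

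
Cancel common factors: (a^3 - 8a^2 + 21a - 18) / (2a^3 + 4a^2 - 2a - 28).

(a^2 - 6a + 9)/(2a^2 + 8a + 14)

Repeated division with remainder:
  a^3 - 8a^2 + 21a - 18 = (1/2)(2a^3 + 4a^2 - 2a - 28) + (-10a^2 + 22a - 4)
  2a^3 + 4a^2 - 2a - 28 = (-(1/5)a - 21/25)(-10a^2 + 22a - 4) + ((392/25)a - 784/25)
  -10a^2 + 22a - 4 = (-(125/196)a + 25/196)((392/25)a - 784/25) + (0)
Last nonzero remainder: (392/25)a - 784/25. Dividing through by 392/25 gives the monic gcd a - 2.
Cancel a - 2 from numerator and denominator to get the reduced form.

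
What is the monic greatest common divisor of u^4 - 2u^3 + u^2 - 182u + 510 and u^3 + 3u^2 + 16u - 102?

By polynomial division,
  u^4 - 2u^3 + u^2 - 182u + 510 = (u - 5)(u^3 + 3u^2 + 16u - 102) + (0)
The last nonzero remainder u^3 + 3u^2 + 16u - 102 is already monic.

u^3 + 3u^2 + 16u - 102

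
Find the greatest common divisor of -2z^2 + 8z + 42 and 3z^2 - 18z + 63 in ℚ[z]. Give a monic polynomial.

1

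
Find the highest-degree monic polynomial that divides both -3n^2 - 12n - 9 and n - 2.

Repeated division with remainder:
  -3n^2 - 12n - 9 = (-3n - 18)(n - 2) + (-45)
  n - 2 = (-(1/45)n + 2/45)(-45) + (0)
The last nonzero remainder is the constant -45, so the polynomials are coprime and gcd = 1.

1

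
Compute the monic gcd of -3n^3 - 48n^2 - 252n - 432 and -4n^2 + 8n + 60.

Apply the Euclidean algorithm:
  -3n^3 - 48n^2 - 252n - 432 = ((3/4)n + 27/2)(-4n^2 + 8n + 60) + (-405n - 1242)
  -4n^2 + 8n + 60 = ((4/405)n - 304/6075)(-405n - 1242) + (-484/225)
  -405n - 1242 = ((91125/484)n + 139725/242)(-484/225) + (0)
The last nonzero remainder is the constant -484/225, so the polynomials are coprime and gcd = 1.

1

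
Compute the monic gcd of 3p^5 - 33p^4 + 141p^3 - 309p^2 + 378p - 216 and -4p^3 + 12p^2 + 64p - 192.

By polynomial division,
  3p^5 - 33p^4 + 141p^3 - 309p^2 + 378p - 216 = (-(3/4)p^2 + 6p - 117/4)(-4p^3 + 12p^2 + 64p - 192) + (-486p^2 + 3402p - 5832)
  -4p^3 + 12p^2 + 64p - 192 = ((2/243)p + 8/243)(-486p^2 + 3402p - 5832) + (0)
Last nonzero remainder: -486p^2 + 3402p - 5832. Dividing through by -486 gives the monic gcd p^2 - 7p + 12.

p^2 - 7p + 12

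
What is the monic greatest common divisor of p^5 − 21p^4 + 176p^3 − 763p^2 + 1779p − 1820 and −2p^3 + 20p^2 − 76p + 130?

p^3 − 10p^2 + 38p − 65

Apply the Euclidean algorithm:
  p^5 − 21p^4 + 176p^3 − 763p^2 + 1779p − 1820 = (−(1/2)p^2 + (11/2)p − 14)(−2p^3 + 20p^2 − 76p + 130) + (0)
Last nonzero remainder: −2p^3 + 20p^2 − 76p + 130. Dividing through by −2 gives the monic gcd p^3 − 10p^2 + 38p − 65.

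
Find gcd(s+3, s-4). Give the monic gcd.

Apply the Euclidean algorithm:
  s+3 = (s-4) + (7)
  s-4 = ((1/7)s-4/7)(7) + (0)
The last nonzero remainder is the constant 7, so the polynomials are coprime and gcd = 1.

1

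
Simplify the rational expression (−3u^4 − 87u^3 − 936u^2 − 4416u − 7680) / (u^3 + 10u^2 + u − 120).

(−3u^2 − 48u − 192)/(u − 3)

Repeated division with remainder:
  −3u^4 − 87u^3 − 936u^2 − 4416u − 7680 = (−3u − 57)(u^3 + 10u^2 + u − 120) + (−363u^2 − 4719u − 14520)
  u^3 + 10u^2 + u − 120 = (−(1/363)u + 1/121)(−363u^2 − 4719u − 14520) + (0)
Last nonzero remainder: −363u^2 − 4719u − 14520. Dividing through by −363 gives the monic gcd u^2 + 13u + 40.
Cancel u^2 + 13u + 40 from numerator and denominator to get the reduced form.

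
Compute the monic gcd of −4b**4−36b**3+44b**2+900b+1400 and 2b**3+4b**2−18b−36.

b+2

Apply the Euclidean algorithm:
  −4b**4−36b**3+44b**2+900b+1400 = (−2b−14)(2b**3+4b**2−18b−36) + (64b**2+576b+896)
  2b**3+4b**2−18b−36 = ((1/32)b−7/32)(64b**2+576b+896) + (80b+160)
  64b**2+576b+896 = ((4/5)b+28/5)(80b+160) + (0)
Last nonzero remainder: 80b+160. Dividing through by 80 gives the monic gcd b+2.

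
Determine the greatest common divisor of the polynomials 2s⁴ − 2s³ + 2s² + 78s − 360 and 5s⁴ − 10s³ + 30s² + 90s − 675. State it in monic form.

By polynomial division,
  2s⁴ − 2s³ + 2s² + 78s − 360 = (2/5)(5s⁴ − 10s³ + 30s² + 90s − 675) + (2s³ − 10s² + 42s − 90)
  5s⁴ − 10s³ + 30s² + 90s − 675 = ((5/2)s + 15/2)(2s³ − 10s² + 42s − 90) + (0)
Last nonzero remainder: 2s³ − 10s² + 42s − 90. Dividing through by 2 gives the monic gcd s³ − 5s² + 21s − 45.

s³ − 5s² + 21s − 45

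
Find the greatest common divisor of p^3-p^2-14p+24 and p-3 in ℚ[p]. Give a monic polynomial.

p-3

Apply the Euclidean algorithm:
  p^3-p^2-14p+24 = (p^2+2p-8)(p-3) + (0)
The last nonzero remainder p-3 is already monic.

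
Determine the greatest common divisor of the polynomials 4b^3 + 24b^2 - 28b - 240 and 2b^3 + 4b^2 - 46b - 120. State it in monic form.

b + 4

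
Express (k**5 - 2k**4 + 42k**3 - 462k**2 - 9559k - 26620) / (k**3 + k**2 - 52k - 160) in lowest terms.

By polynomial division,
  k**5 - 2k**4 + 42k**3 - 462k**2 - 9559k - 26620 = (k**2 - 3k + 97)(k**3 + k**2 - 52k - 160) + (-555k**2 - 4995k - 11100)
  k**3 + k**2 - 52k - 160 = (-(1/555)k + 8/555)(-555k**2 - 4995k - 11100) + (0)
Last nonzero remainder: -555k**2 - 4995k - 11100. Dividing through by -555 gives the monic gcd k**2 + 9k + 20.
Cancel k**2 + 9k + 20 from numerator and denominator to get the reduced form.

(k**3 - 11k**2 + 121k - 1331)/(k - 8)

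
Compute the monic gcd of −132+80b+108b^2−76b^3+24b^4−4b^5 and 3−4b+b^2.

3−4b+b^2

Repeated division with remainder:
  −4b^5+24b^4−76b^3+108b^2+80b−132 = (−4b^3+8b^2−32b−44)(b^2−4b+3) + (0)
The last nonzero remainder b^2−4b+3 is already monic.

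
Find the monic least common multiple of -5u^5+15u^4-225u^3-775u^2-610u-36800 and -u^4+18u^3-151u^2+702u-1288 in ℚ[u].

By polynomial division,
  -5u^5+15u^4-225u^3-775u^2-610u-36800 = (5u+75)(-u^4+18u^3-151u^2+702u-1288) + (-820u^3+7040u^2-46820u+59800)
  -u^4+18u^3-151u^2+702u-1288 = ((1/820)u-193/16810)(-820u^3+7040u^2-46820u+59800) + (-(21978/1681)u^2+(153846/1681)u-1010988/1681)
  -820u^3+7040u^2-46820u+59800 = ((689210/10989)u-1092650/10989)(-(21978/1681)u^2+(153846/1681)u-1010988/1681) + (0)
Last nonzero remainder: -(21978/1681)u^2+(153846/1681)u-1010988/1681. Dividing through by -21978/1681 gives the monic gcd u^2-7u+46.
Then lcm(f, g) = f·g / gcd(f, g); expanding and making the result monic gives the answer.

u^7-14u^6+106u^5-424u^4-323u^3+10358u^2-77544u+206080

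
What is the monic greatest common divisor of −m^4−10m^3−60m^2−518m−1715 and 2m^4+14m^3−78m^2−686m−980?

m^2+12m+35

By polynomial division,
  −m^4−10m^3−60m^2−518m−1715 = (−1/2)(2m^4+14m^3−78m^2−686m−980) + (−3m^3−99m^2−861m−2205)
  2m^4+14m^3−78m^2−686m−980 = (−(2/3)m+52/3)(−3m^3−99m^2−861m−2205) + (1064m^2+12768m+37240)
  −3m^3−99m^2−861m−2205 = (−(3/1064)m−9/152)(1064m^2+12768m+37240) + (0)
Last nonzero remainder: 1064m^2+12768m+37240. Dividing through by 1064 gives the monic gcd m^2+12m+35.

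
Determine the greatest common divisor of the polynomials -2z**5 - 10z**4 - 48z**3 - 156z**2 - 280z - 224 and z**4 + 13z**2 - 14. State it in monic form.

Euclidean algorithm in ℚ[z]:
  -2z**5 - 10z**4 - 48z**3 - 156z**2 - 280z - 224 = (-2z - 10)(z**4 + 13z**2 - 14) + (-22z**3 - 26z**2 - 308z - 364)
  z**4 + 13z**2 - 14 = (-(1/22)z + 13/242)(-22z**3 - 26z**2 - 308z - 364) + ((48/121)z**2 + 672/121)
  -22z**3 - 26z**2 - 308z - 364 = (-(1331/24)z - 1573/24)((48/121)z**2 + 672/121) + (0)
Last nonzero remainder: (48/121)z**2 + 672/121. Dividing through by 48/121 gives the monic gcd z**2 + 14.

z**2 + 14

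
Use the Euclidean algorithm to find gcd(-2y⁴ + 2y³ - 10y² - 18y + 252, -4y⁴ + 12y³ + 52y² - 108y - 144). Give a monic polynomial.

y² - 9

Repeated division with remainder:
  -2y⁴ + 2y³ - 10y² - 18y + 252 = (1/2)(-4y⁴ + 12y³ + 52y² - 108y - 144) + (-4y³ - 36y² + 36y + 324)
  -4y⁴ + 12y³ + 52y² - 108y - 144 = (y - 12)(-4y³ - 36y² + 36y + 324) + (-416y² + 3744)
  -4y³ - 36y² + 36y + 324 = ((1/104)y + 9/104)(-416y² + 3744) + (0)
Last nonzero remainder: -416y² + 3744. Dividing through by -416 gives the monic gcd y² - 9.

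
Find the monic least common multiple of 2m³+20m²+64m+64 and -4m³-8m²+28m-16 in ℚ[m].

m⁵+8m⁴+13m³-22m²-32m+32

Apply the Euclidean algorithm:
  2m³+20m²+64m+64 = (-1/2)(-4m³-8m²+28m-16) + (16m²+78m+56)
  -4m³-8m²+28m-16 = (-(1/4)m+23/32)(16m²+78m+56) + (-(225/16)m-225/4)
  16m²+78m+56 = (-(256/225)m-224/225)(-(225/16)m-225/4) + (0)
Last nonzero remainder: -(225/16)m-225/4. Dividing through by -225/16 gives the monic gcd m+4.
Then lcm(f, g) = f·g / gcd(f, g); expanding and making the result monic gives the answer.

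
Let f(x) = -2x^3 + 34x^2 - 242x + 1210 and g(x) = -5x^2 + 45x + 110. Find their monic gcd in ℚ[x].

By polynomial division,
  -2x^3 + 34x^2 - 242x + 1210 = ((2/5)x - 16/5)(-5x^2 + 45x + 110) + (-142x + 1562)
  -5x^2 + 45x + 110 = ((5/142)x + 5/71)(-142x + 1562) + (0)
Last nonzero remainder: -142x + 1562. Dividing through by -142 gives the monic gcd x - 11.

x - 11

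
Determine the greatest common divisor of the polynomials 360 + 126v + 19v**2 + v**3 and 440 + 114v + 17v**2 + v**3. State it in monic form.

Apply the Euclidean algorithm:
  v**3 + 19v**2 + 126v + 360 = (v**3 + 17v**2 + 114v + 440) + (2v**2 + 12v - 80)
  v**3 + 17v**2 + 114v + 440 = ((1/2)v + 11/2)(2v**2 + 12v - 80) + (88v + 880)
  2v**2 + 12v - 80 = ((1/44)v - 1/11)(88v + 880) + (0)
Last nonzero remainder: 88v + 880. Dividing through by 88 gives the monic gcd v + 10.

10 + v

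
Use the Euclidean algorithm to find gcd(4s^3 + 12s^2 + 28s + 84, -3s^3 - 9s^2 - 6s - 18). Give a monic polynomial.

s + 3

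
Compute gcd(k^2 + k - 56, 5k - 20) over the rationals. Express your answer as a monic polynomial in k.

1

Repeated division with remainder:
  k^2 + k - 56 = ((1/5)k + 1)(5k - 20) + (-36)
  5k - 20 = (-(5/36)k + 5/9)(-36) + (0)
The last nonzero remainder is the constant -36, so the polynomials are coprime and gcd = 1.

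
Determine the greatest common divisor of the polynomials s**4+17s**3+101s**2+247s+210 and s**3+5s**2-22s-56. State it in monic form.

Apply the Euclidean algorithm:
  s**4+17s**3+101s**2+247s+210 = (s+12)(s**3+5s**2-22s-56) + (63s**2+567s+882)
  s**3+5s**2-22s-56 = ((1/63)s-4/63)(63s**2+567s+882) + (0)
Last nonzero remainder: 63s**2+567s+882. Dividing through by 63 gives the monic gcd s**2+9s+14.

s**2+9s+14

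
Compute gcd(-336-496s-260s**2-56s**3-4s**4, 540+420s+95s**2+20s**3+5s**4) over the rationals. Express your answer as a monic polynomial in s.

Apply the Euclidean algorithm:
  -4s**4-56s**3-260s**2-496s-336 = (-4/5)(5s**4+20s**3+95s**2+420s+540) + (-40s**3-184s**2-160s+96)
  5s**4+20s**3+95s**2+420s+540 = (-(1/8)s+3/40)(-40s**3-184s**2-160s+96) + ((444/5)s**2+444s+2664/5)
  -40s**3-184s**2-160s+96 = (-(50/111)s+20/111)((444/5)s**2+444s+2664/5) + (0)
Last nonzero remainder: (444/5)s**2+444s+2664/5. Dividing through by 444/5 gives the monic gcd s**2+5s+6.

6+5s+s**2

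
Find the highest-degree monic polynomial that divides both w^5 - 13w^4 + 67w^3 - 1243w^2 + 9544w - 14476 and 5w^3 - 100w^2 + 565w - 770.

w^3 - 20w^2 + 113w - 154

Euclidean algorithm in ℚ[w]:
  w^5 - 13w^4 + 67w^3 - 1243w^2 + 9544w - 14476 = ((1/5)w^2 + (7/5)w + 94/5)(5w^3 - 100w^2 + 565w - 770) + (0)
Last nonzero remainder: 5w^3 - 100w^2 + 565w - 770. Dividing through by 5 gives the monic gcd w^3 - 20w^2 + 113w - 154.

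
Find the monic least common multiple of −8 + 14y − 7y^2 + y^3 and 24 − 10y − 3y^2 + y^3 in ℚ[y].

−24 + 34y − 7y^2 − 4y^3 + y^4

By polynomial division,
  y^3 − 7y^2 + 14y − 8 = (y^3 − 3y^2 − 10y + 24) + (−4y^2 + 24y − 32)
  y^3 − 3y^2 − 10y + 24 = (−(1/4)y − 3/4)(−4y^2 + 24y − 32) + (0)
Last nonzero remainder: −4y^2 + 24y − 32. Dividing through by −4 gives the monic gcd y^2 − 6y + 8.
Then lcm(f, g) = f·g / gcd(f, g); expanding and making the result monic gives the answer.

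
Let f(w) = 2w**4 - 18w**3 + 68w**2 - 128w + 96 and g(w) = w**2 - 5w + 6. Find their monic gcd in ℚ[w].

w**2 - 5w + 6

Euclidean algorithm in ℚ[w]:
  2w**4 - 18w**3 + 68w**2 - 128w + 96 = (2w**2 - 8w + 16)(w**2 - 5w + 6) + (0)
The last nonzero remainder w**2 - 5w + 6 is already monic.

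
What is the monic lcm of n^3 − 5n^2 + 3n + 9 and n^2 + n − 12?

n^4 − n^3 − 17n^2 + 21n + 36

Repeated division with remainder:
  n^3 − 5n^2 + 3n + 9 = (n − 6)(n^2 + n − 12) + (21n − 63)
  n^2 + n − 12 = ((1/21)n + 4/21)(21n − 63) + (0)
Last nonzero remainder: 21n − 63. Dividing through by 21 gives the monic gcd n − 3.
Then lcm(f, g) = f·g / gcd(f, g); expanding and making the result monic gives the answer.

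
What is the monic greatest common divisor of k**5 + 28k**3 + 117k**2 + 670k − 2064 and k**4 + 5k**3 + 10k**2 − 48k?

k**3 + 5k**2 + 10k − 48

Euclidean algorithm in ℚ[k]:
  k**5 + 28k**3 + 117k**2 + 670k − 2064 = (k − 5)(k**4 + 5k**3 + 10k**2 − 48k) + (43k**3 + 215k**2 + 430k − 2064)
  k**4 + 5k**3 + 10k**2 − 48k = ((1/43)k)(43k**3 + 215k**2 + 430k − 2064) + (0)
Last nonzero remainder: 43k**3 + 215k**2 + 430k − 2064. Dividing through by 43 gives the monic gcd k**3 + 5k**2 + 10k − 48.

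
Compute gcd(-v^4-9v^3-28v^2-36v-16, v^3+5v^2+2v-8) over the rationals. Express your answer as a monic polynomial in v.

Euclidean algorithm in ℚ[v]:
  -v^4-9v^3-28v^2-36v-16 = (-v-4)(v^3+5v^2+2v-8) + (-6v^2-36v-48)
  v^3+5v^2+2v-8 = (-(1/6)v+1/6)(-6v^2-36v-48) + (0)
Last nonzero remainder: -6v^2-36v-48. Dividing through by -6 gives the monic gcd v^2+6v+8.

v^2+6v+8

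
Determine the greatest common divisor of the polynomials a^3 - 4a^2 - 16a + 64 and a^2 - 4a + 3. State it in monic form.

1

By polynomial division,
  a^3 - 4a^2 - 16a + 64 = (a)(a^2 - 4a + 3) + (-19a + 64)
  a^2 - 4a + 3 = (-(1/19)a + 12/361)(-19a + 64) + (315/361)
  -19a + 64 = (-(6859/315)a + 23104/315)(315/361) + (0)
The last nonzero remainder is the constant 315/361, so the polynomials are coprime and gcd = 1.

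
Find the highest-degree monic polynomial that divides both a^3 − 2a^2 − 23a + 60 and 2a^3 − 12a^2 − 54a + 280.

Repeated division with remainder:
  a^3 − 2a^2 − 23a + 60 = (1/2)(2a^3 − 12a^2 − 54a + 280) + (4a^2 + 4a − 80)
  2a^3 − 12a^2 − 54a + 280 = ((1/2)a − 7/2)(4a^2 + 4a − 80) + (0)
Last nonzero remainder: 4a^2 + 4a − 80. Dividing through by 4 gives the monic gcd a^2 + a − 20.

a^2 + a − 20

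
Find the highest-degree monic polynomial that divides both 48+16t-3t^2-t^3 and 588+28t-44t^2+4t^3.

3+t

Repeated division with remainder:
  -t^3-3t^2+16t+48 = (-1/4)(4t^3-44t^2+28t+588) + (-14t^2+23t+195)
  4t^3-44t^2+28t+588 = (-(2/7)t+131/49)(-14t^2+23t+195) + ((1089/49)t+3267/49)
  -14t^2+23t+195 = (-(686/1089)t+3185/1089)((1089/49)t+3267/49) + (0)
Last nonzero remainder: (1089/49)t+3267/49. Dividing through by 1089/49 gives the monic gcd t+3.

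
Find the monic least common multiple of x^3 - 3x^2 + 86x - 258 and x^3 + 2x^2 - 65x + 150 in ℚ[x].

x^5 + 2x^4 + 21x^3 + 322x^2 - 5590x + 12900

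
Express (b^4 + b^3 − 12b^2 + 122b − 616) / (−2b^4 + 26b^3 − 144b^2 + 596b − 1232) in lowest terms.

(−b − 7)/(2b − 14)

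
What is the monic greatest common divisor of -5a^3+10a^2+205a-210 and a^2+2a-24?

a+6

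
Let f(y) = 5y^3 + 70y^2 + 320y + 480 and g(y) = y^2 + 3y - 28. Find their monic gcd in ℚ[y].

Repeated division with remainder:
  5y^3 + 70y^2 + 320y + 480 = (5y + 55)(y^2 + 3y - 28) + (295y + 2020)
  y^2 + 3y - 28 = ((1/295)y - 227/17405)(295y + 2020) + (-5760/3481)
  295y + 2020 = (-(205379/1152)y - 351581/288)(-5760/3481) + (0)
The last nonzero remainder is the constant -5760/3481, so the polynomials are coprime and gcd = 1.

1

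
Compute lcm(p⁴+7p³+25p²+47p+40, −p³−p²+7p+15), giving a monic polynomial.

p⁵+4p⁴+4p³−28p²−101p−120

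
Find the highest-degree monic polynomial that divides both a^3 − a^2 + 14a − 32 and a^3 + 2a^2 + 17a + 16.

Euclidean algorithm in ℚ[a]:
  a^3 − a^2 + 14a − 32 = (a^3 + 2a^2 + 17a + 16) + (−3a^2 − 3a − 48)
  a^3 + 2a^2 + 17a + 16 = (−(1/3)a − 1/3)(−3a^2 − 3a − 48) + (0)
Last nonzero remainder: −3a^2 − 3a − 48. Dividing through by −3 gives the monic gcd a^2 + a + 16.

a^2 + a + 16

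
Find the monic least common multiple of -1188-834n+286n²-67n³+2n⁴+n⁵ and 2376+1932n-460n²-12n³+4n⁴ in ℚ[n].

Euclidean algorithm in ℚ[n]:
  n⁵+2n⁴-67n³+286n²-834n-1188 = ((1/4)n+5/4)(4n⁴-12n³-460n²+1932n+2376) + (63n³+378n²-3843n-4158)
  4n⁴-12n³-460n²+1932n+2376 = ((4/63)n-4/7)(63n³+378n²-3843n-4158) + (0)
Last nonzero remainder: 63n³+378n²-3843n-4158. Dividing through by 63 gives the monic gcd n³+6n²-61n-66.
Then lcm(f, g) = f·g / gcd(f, g); expanding and making the result monic gives the answer.

10692+6318n-3408n²+889n³-85n⁴-7n⁵+n⁶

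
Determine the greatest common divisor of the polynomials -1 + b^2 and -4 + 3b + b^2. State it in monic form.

-1 + b

Euclidean algorithm in ℚ[b]:
  b^2 - 1 = (b^2 + 3b - 4) + (-3b + 3)
  b^2 + 3b - 4 = (-(1/3)b - 4/3)(-3b + 3) + (0)
Last nonzero remainder: -3b + 3. Dividing through by -3 gives the monic gcd b - 1.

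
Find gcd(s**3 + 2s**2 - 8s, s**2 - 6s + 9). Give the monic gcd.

1

Euclidean algorithm in ℚ[s]:
  s**3 + 2s**2 - 8s = (s + 8)(s**2 - 6s + 9) + (31s - 72)
  s**2 - 6s + 9 = ((1/31)s - 114/961)(31s - 72) + (441/961)
  31s - 72 = ((29791/441)s - 7688/49)(441/961) + (0)
The last nonzero remainder is the constant 441/961, so the polynomials are coprime and gcd = 1.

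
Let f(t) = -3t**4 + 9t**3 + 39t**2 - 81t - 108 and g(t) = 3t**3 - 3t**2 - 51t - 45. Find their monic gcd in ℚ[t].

t**2 + 4t + 3

Apply the Euclidean algorithm:
  -3t**4 + 9t**3 + 39t**2 - 81t - 108 = (-t + 2)(3t**3 - 3t**2 - 51t - 45) + (-6t**2 - 24t - 18)
  3t**3 - 3t**2 - 51t - 45 = (-(1/2)t + 5/2)(-6t**2 - 24t - 18) + (0)
Last nonzero remainder: -6t**2 - 24t - 18. Dividing through by -6 gives the monic gcd t**2 + 4t + 3.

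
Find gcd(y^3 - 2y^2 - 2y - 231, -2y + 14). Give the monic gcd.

Apply the Euclidean algorithm:
  y^3 - 2y^2 - 2y - 231 = (-(1/2)y^2 - (5/2)y - 33/2)(-2y + 14) + (0)
Last nonzero remainder: -2y + 14. Dividing through by -2 gives the monic gcd y - 7.

y - 7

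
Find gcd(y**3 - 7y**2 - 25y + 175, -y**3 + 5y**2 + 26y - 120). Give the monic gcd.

By polynomial division,
  y**3 - 7y**2 - 25y + 175 = (-1)(-y**3 + 5y**2 + 26y - 120) + (-2y**2 + y + 55)
  -y**3 + 5y**2 + 26y - 120 = ((1/2)y - 9/4)(-2y**2 + y + 55) + ((3/4)y + 15/4)
  -2y**2 + y + 55 = (-(8/3)y + 44/3)((3/4)y + 15/4) + (0)
Last nonzero remainder: (3/4)y + 15/4. Dividing through by 3/4 gives the monic gcd y + 5.

y + 5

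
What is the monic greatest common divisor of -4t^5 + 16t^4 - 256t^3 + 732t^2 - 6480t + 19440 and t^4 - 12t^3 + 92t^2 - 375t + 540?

Repeated division with remainder:
  -4t^5 + 16t^4 - 256t^3 + 732t^2 - 6480t + 19440 = (-4t - 32)(t^4 - 12t^3 + 92t^2 - 375t + 540) + (-272t^3 + 2176t^2 - 16320t + 36720)
  t^4 - 12t^3 + 92t^2 - 375t + 540 = (-(1/272)t + 1/68)(-272t^3 + 2176t^2 - 16320t + 36720) + (0)
Last nonzero remainder: -272t^3 + 2176t^2 - 16320t + 36720. Dividing through by -272 gives the monic gcd t^3 - 8t^2 + 60t - 135.

t^3 - 8t^2 + 60t - 135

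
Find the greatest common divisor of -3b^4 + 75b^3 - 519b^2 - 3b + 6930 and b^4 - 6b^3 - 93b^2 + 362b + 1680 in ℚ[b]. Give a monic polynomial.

By polynomial division,
  -3b^4 + 75b^3 - 519b^2 - 3b + 6930 = (-3)(b^4 - 6b^3 - 93b^2 + 362b + 1680) + (57b^3 - 798b^2 + 1083b + 11970)
  b^4 - 6b^3 - 93b^2 + 362b + 1680 = ((1/57)b + 8/57)(57b^3 - 798b^2 + 1083b + 11970) + (0)
Last nonzero remainder: 57b^3 - 798b^2 + 1083b + 11970. Dividing through by 57 gives the monic gcd b^3 - 14b^2 + 19b + 210.

b^3 - 14b^2 + 19b + 210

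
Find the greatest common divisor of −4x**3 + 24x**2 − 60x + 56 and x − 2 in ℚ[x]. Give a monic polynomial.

Euclidean algorithm in ℚ[x]:
  −4x**3 + 24x**2 − 60x + 56 = (−4x**2 + 16x − 28)(x − 2) + (0)
The last nonzero remainder x − 2 is already monic.

x − 2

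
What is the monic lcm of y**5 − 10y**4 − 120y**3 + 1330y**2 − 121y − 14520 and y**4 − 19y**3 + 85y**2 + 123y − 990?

y**6 − 16y**5 − 60y**4 + 2050y**3 − 8101y**2 − 13794y + 87120

By polynomial division,
  y**5 − 10y**4 − 120y**3 + 1330y**2 − 121y − 14520 = (y + 9)(y**4 − 19y**3 + 85y**2 + 123y − 990) + (−34y**3 + 442y**2 − 238y − 5610)
  y**4 − 19y**3 + 85y**2 + 123y − 990 = (−(1/34)y + 3/17)(−34y**3 + 442y**2 − 238y − 5610) + (0)
Last nonzero remainder: −34y**3 + 442y**2 − 238y − 5610. Dividing through by −34 gives the monic gcd y**3 − 13y**2 + 7y + 165.
Then lcm(f, g) = f·g / gcd(f, g); expanding and making the result monic gives the answer.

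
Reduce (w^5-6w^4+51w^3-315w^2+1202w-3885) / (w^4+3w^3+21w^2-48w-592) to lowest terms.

(w^3-9w^2+41w-105)/(w^2-16)

Apply the Euclidean algorithm:
  w^5-6w^4+51w^3-315w^2+1202w-3885 = (w-9)(w^4+3w^3+21w^2-48w-592) + (57w^3-78w^2+1362w-9213)
  w^4+3w^3+21w^2-48w-592 = ((1/57)w+83/1083)(57w^3-78w^2+1362w-9213) + ((1113/361)w^2+(3339/361)w+41181/361)
  57w^3-78w^2+1362w-9213 = ((6859/371)w-29963/371)((1113/361)w^2+(3339/361)w+41181/361) + (0)
Last nonzero remainder: (1113/361)w^2+(3339/361)w+41181/361. Dividing through by 1113/361 gives the monic gcd w^2+3w+37.
Cancel w^2+3w+37 from numerator and denominator to get the reduced form.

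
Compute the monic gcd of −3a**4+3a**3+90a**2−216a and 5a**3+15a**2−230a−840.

a+6

Apply the Euclidean algorithm:
  −3a**4+3a**3+90a**2−216a = (−(3/5)a+12/5)(5a**3+15a**2−230a−840) + (−84a**2−168a+2016)
  5a**3+15a**2−230a−840 = (−(5/84)a−5/84)(−84a**2−168a+2016) + (−120a−720)
  −84a**2−168a+2016 = ((7/10)a−14/5)(−120a−720) + (0)
Last nonzero remainder: −120a−720. Dividing through by −120 gives the monic gcd a+6.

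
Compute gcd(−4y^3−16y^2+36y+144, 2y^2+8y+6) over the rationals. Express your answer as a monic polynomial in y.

By polynomial division,
  −4y^3−16y^2+36y+144 = (−2y)(2y^2+8y+6) + (48y+144)
  2y^2+8y+6 = ((1/24)y+1/24)(48y+144) + (0)
Last nonzero remainder: 48y+144. Dividing through by 48 gives the monic gcd y+3.

y+3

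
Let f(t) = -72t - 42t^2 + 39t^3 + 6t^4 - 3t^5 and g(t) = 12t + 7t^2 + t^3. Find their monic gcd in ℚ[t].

3t + t^2

By polynomial division,
  -3t^5 + 6t^4 + 39t^3 - 42t^2 - 72t = (-3t^2 + 27t - 114)(t^3 + 7t^2 + 12t) + (432t^2 + 1296t)
  t^3 + 7t^2 + 12t = ((1/432)t + 1/108)(432t^2 + 1296t) + (0)
Last nonzero remainder: 432t^2 + 1296t. Dividing through by 432 gives the monic gcd t^2 + 3t.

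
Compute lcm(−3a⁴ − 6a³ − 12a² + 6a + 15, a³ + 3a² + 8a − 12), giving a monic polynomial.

Euclidean algorithm in ℚ[a]:
  −3a⁴ − 6a³ − 12a² + 6a + 15 = (−3a + 3)(a³ + 3a² + 8a − 12) + (3a² − 54a + 51)
  a³ + 3a² + 8a − 12 = ((1/3)a + 7)(3a² − 54a + 51) + (369a − 369)
  3a² − 54a + 51 = ((1/123)a − 17/123)(369a − 369) + (0)
Last nonzero remainder: 369a − 369. Dividing through by 369 gives the monic gcd a − 1.
Then lcm(f, g) = f·g / gcd(f, g); expanding and making the result monic gives the answer.

a⁶ + 6a⁵ + 24a⁴ + 38a³ + 35a² − 44a − 60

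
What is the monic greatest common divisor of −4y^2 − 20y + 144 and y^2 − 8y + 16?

y − 4

Repeated division with remainder:
  −4y^2 − 20y + 144 = (−4)(y^2 − 8y + 16) + (−52y + 208)
  y^2 − 8y + 16 = (−(1/52)y + 1/13)(−52y + 208) + (0)
Last nonzero remainder: −52y + 208. Dividing through by −52 gives the monic gcd y − 4.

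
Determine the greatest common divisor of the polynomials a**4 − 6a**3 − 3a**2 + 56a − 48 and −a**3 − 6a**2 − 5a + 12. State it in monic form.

Euclidean algorithm in ℚ[a]:
  a**4 − 6a**3 − 3a**2 + 56a − 48 = (−a + 12)(−a**3 − 6a**2 − 5a + 12) + (64a**2 + 128a − 192)
  −a**3 − 6a**2 − 5a + 12 = (−(1/64)a − 1/16)(64a**2 + 128a − 192) + (0)
Last nonzero remainder: 64a**2 + 128a − 192. Dividing through by 64 gives the monic gcd a**2 + 2a − 3.

a**2 + 2a − 3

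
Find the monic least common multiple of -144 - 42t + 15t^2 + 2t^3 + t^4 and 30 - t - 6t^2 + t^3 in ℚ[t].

Repeated division with remainder:
  t^4 + 2t^3 + 15t^2 - 42t - 144 = (t + 8)(t^3 - 6t^2 - t + 30) + (64t^2 - 64t - 384)
  t^3 - 6t^2 - t + 30 = ((1/64)t - 5/64)(64t^2 - 64t - 384) + (0)
Last nonzero remainder: 64t^2 - 64t - 384. Dividing through by 64 gives the monic gcd t^2 - t - 6.
Then lcm(f, g) = f·g / gcd(f, g); expanding and making the result monic gives the answer.

720 + 66t - 117t^2 + 5t^3 - 3t^4 + t^5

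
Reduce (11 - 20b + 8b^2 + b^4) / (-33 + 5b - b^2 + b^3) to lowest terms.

(1 - 2b + b^2)/(-3 + b)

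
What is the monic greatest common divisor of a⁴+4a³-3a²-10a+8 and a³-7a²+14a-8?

Euclidean algorithm in ℚ[a]:
  a⁴+4a³-3a²-10a+8 = (a+11)(a³-7a²+14a-8) + (60a²-156a+96)
  a³-7a²+14a-8 = ((1/60)a-11/150)(60a²-156a+96) + ((24/25)a-24/25)
  60a²-156a+96 = ((125/2)a-100)((24/25)a-24/25) + (0)
Last nonzero remainder: (24/25)a-24/25. Dividing through by 24/25 gives the monic gcd a-1.

a-1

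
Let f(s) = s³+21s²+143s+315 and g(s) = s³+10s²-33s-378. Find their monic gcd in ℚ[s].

s²+16s+63

Euclidean algorithm in ℚ[s]:
  s³+21s²+143s+315 = (s³+10s²-33s-378) + (11s²+176s+693)
  s³+10s²-33s-378 = ((1/11)s-6/11)(11s²+176s+693) + (0)
Last nonzero remainder: 11s²+176s+693. Dividing through by 11 gives the monic gcd s²+16s+63.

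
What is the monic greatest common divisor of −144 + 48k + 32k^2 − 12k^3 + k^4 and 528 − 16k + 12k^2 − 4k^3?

−6 + k

By polynomial division,
  k^4 − 12k^3 + 32k^2 + 48k − 144 = (−(1/4)k + 9/4)(−4k^3 + 12k^2 − 16k + 528) + (k^2 + 216k − 1332)
  −4k^3 + 12k^2 − 16k + 528 = (−4k + 876)(k^2 + 216k − 1332) + (−194560k + 1167360)
  k^2 + 216k − 1332 = (−(1/194560)k − 111/97280)(−194560k + 1167360) + (0)
Last nonzero remainder: −194560k + 1167360. Dividing through by −194560 gives the monic gcd k − 6.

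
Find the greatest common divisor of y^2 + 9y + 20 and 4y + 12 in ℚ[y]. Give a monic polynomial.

1

Euclidean algorithm in ℚ[y]:
  y^2 + 9y + 20 = ((1/4)y + 3/2)(4y + 12) + (2)
  4y + 12 = (2y + 6)(2) + (0)
The last nonzero remainder is the constant 2, so the polynomials are coprime and gcd = 1.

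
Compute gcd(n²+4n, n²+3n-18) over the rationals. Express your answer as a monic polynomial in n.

Euclidean algorithm in ℚ[n]:
  n²+4n = (n²+3n-18) + (n+18)
  n²+3n-18 = (n-15)(n+18) + (252)
  n+18 = ((1/252)n+1/14)(252) + (0)
The last nonzero remainder is the constant 252, so the polynomials are coprime and gcd = 1.

1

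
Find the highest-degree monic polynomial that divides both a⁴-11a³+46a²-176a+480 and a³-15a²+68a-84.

a-6

Repeated division with remainder:
  a⁴-11a³+46a²-176a+480 = (a+4)(a³-15a²+68a-84) + (38a²-364a+816)
  a³-15a²+68a-84 = ((1/38)a-103/722)(38a²-364a+816) + (-(1950/361)a+11700/361)
  38a²-364a+816 = (-(6859/975)a+24548/975)(-(1950/361)a+11700/361) + (0)
Last nonzero remainder: -(1950/361)a+11700/361. Dividing through by -1950/361 gives the monic gcd a-6.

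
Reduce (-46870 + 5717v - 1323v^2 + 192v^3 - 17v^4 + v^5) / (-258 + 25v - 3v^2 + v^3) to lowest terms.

(-1090 + 209v - 20v^2 + v^3)/(-6 + v)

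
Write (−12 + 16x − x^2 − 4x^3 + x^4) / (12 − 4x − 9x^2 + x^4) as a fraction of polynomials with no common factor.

Apply the Euclidean algorithm:
  x^4 − 4x^3 − x^2 + 16x − 12 = (x^4 − 9x^2 − 4x + 12) + (−4x^3 + 8x^2 + 20x − 24)
  x^4 − 9x^2 − 4x + 12 = (−(1/4)x − 1/2)(−4x^3 + 8x^2 + 20x − 24) + (0)
Last nonzero remainder: −4x^3 + 8x^2 + 20x − 24. Dividing through by −4 gives the monic gcd x^3 − 2x^2 − 5x + 6.
Cancel x^3 − 2x^2 − 5x + 6 from numerator and denominator to get the reduced form.

(−2 + x)/(2 + x)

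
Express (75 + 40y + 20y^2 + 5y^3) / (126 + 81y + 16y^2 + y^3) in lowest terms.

(25 + 5y + 5y^2)/(42 + 13y + y^2)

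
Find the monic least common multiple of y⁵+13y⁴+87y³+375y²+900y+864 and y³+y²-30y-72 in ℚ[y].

Apply the Euclidean algorithm:
  y⁵+13y⁴+87y³+375y²+900y+864 = (y²+12y+105)(y³+y²-30y-72) + (702y²+4914y+8424)
  y³+y²-30y-72 = ((1/702)y-1/117)(702y²+4914y+8424) + (0)
Last nonzero remainder: 702y²+4914y+8424. Dividing through by 702 gives the monic gcd y²+7y+12.
Then lcm(f, g) = f·g / gcd(f, g); expanding and making the result monic gives the answer.

y⁶+7y⁵+9y⁴-147y³-1350y²-4536y-5184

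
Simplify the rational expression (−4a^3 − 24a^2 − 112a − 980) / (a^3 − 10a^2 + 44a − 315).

Apply the Euclidean algorithm:
  −4a^3 − 24a^2 − 112a − 980 = (−4)(a^3 − 10a^2 + 44a − 315) + (−64a^2 + 64a − 2240)
  a^3 − 10a^2 + 44a − 315 = (−(1/64)a + 9/64)(−64a^2 + 64a − 2240) + (0)
Last nonzero remainder: −64a^2 + 64a − 2240. Dividing through by −64 gives the monic gcd a^2 − a + 35.
Cancel a^2 − a + 35 from numerator and denominator to get the reduced form.

(−4a − 28)/(a − 9)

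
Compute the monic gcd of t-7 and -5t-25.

1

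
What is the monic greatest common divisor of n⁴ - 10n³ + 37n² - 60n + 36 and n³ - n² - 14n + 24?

n² - 5n + 6

Repeated division with remainder:
  n⁴ - 10n³ + 37n² - 60n + 36 = (n - 9)(n³ - n² - 14n + 24) + (42n² - 210n + 252)
  n³ - n² - 14n + 24 = ((1/42)n + 2/21)(42n² - 210n + 252) + (0)
Last nonzero remainder: 42n² - 210n + 252. Dividing through by 42 gives the monic gcd n² - 5n + 6.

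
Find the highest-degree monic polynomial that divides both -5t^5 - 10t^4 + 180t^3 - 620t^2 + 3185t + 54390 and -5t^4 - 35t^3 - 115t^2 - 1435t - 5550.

Apply the Euclidean algorithm:
  -5t^5 - 10t^4 + 180t^3 - 620t^2 + 3185t + 54390 = (t - 5)(-5t^4 - 35t^3 - 115t^2 - 1435t - 5550) + (120t^3 + 240t^2 + 1560t + 26640)
  -5t^4 - 35t^3 - 115t^2 - 1435t - 5550 = (-(1/24)t - 5/24)(120t^3 + 240t^2 + 1560t + 26640) + (0)
Last nonzero remainder: 120t^3 + 240t^2 + 1560t + 26640. Dividing through by 120 gives the monic gcd t^3 + 2t^2 + 13t + 222.

t^3 + 2t^2 + 13t + 222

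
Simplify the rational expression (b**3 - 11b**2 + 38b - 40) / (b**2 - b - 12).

Repeated division with remainder:
  b**3 - 11b**2 + 38b - 40 = (b - 10)(b**2 - b - 12) + (40b - 160)
  b**2 - b - 12 = ((1/40)b + 3/40)(40b - 160) + (0)
Last nonzero remainder: 40b - 160. Dividing through by 40 gives the monic gcd b - 4.
Cancel b - 4 from numerator and denominator to get the reduced form.

(b**2 - 7b + 10)/(b + 3)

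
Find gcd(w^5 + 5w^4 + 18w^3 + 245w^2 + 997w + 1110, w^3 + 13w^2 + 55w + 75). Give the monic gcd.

w^2 + 8w + 15

By polynomial division,
  w^5 + 5w^4 + 18w^3 + 245w^2 + 997w + 1110 = (w^2 - 8w + 67)(w^3 + 13w^2 + 55w + 75) + (-261w^2 - 2088w - 3915)
  w^3 + 13w^2 + 55w + 75 = (-(1/261)w - 5/261)(-261w^2 - 2088w - 3915) + (0)
Last nonzero remainder: -261w^2 - 2088w - 3915. Dividing through by -261 gives the monic gcd w^2 + 8w + 15.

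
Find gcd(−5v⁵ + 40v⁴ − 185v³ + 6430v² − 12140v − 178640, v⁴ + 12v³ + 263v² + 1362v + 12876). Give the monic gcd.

v² + 6v + 116

By polynomial division,
  −5v⁵ + 40v⁴ − 185v³ + 6430v² − 12140v − 178640 = (−5v + 100)(v⁴ + 12v³ + 263v² + 1362v + 12876) + (−70v³ − 13060v² − 83960v − 1466240)
  v⁴ + 12v³ + 263v² + 1362v + 12876 = (−(1/70)v + 611/245)(−70v³ − 13060v² − 83960v − 1466240) + ((1550047/49)v² + (9300282/49)v + 179805452/49)
  −70v³ − 13060v² − 83960v − 1466240 = (−(3430/1550047)v − 619360/1550047)((1550047/49)v² + (9300282/49)v + 179805452/49) + (0)
Last nonzero remainder: (1550047/49)v² + (9300282/49)v + 179805452/49. Dividing through by 1550047/49 gives the monic gcd v² + 6v + 116.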